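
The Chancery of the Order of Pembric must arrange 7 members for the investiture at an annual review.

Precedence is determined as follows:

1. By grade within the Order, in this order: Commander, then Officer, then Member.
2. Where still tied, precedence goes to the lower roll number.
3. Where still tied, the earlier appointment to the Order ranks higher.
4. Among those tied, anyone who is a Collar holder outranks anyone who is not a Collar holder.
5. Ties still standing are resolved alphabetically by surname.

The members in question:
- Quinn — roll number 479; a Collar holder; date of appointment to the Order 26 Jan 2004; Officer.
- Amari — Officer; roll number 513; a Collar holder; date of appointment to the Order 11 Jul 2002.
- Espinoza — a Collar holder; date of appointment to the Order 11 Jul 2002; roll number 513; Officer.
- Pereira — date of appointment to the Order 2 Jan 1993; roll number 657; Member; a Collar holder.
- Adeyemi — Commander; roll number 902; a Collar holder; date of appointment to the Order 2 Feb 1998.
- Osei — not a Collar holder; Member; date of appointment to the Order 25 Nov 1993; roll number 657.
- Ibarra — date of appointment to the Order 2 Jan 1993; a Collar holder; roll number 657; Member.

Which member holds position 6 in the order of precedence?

By grade within the Order: Adeyemi (Commander); then Quinn, Amari and Espinoza (Officer); then Ibarra, Pereira and Osei (Member).
Among Quinn, Amari and Espinoza, by roll number (lower first): Quinn (479) before Amari and Espinoza (513).
Amari and Espinoza both have date of appointment to the Order 11 Jul 2002, so the next rule applies.
Amari and Espinoza are each a Collar holder, so the next rule applies.
Among Amari and Espinoza, alphabetically by surname: Amari before Espinoza.
Ibarra, Pereira and Osei all have roll number 657, so the next rule applies.
Among Ibarra, Pereira and Osei, by date of appointment to the Order (earlier first): Ibarra and Pereira (2 Jan 1993) before Osei (25 Nov 1993).
Ibarra and Pereira are each a Collar holder, so the next rule applies.
Among Ibarra and Pereira, alphabetically by surname: Ibarra before Pereira.
Order: Adeyemi, Quinn, Amari, Espinoza, Ibarra, Pereira, Osei.

Pereira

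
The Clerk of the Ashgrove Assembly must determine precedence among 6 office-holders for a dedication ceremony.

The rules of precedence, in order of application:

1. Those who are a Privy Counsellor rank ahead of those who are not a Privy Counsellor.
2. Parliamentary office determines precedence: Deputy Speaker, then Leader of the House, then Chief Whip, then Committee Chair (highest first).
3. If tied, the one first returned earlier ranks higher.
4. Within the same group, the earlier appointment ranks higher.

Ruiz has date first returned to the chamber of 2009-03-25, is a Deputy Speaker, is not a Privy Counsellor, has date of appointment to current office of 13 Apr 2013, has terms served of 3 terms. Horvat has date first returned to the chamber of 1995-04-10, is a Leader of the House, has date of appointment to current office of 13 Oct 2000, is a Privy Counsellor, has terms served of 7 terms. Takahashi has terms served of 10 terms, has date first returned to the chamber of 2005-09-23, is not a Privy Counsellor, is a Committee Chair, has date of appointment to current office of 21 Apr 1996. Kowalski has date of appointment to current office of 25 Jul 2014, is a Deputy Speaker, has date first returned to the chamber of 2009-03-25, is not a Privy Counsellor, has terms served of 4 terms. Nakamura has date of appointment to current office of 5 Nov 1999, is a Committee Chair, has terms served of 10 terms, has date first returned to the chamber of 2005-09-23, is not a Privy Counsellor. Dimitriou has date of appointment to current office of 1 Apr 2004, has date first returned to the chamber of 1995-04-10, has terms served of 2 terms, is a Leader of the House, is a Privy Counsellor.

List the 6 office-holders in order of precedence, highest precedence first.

By the first rule: Horvat and Dimitriou (both a Privy Counsellor); then Ruiz, Kowalski, Takahashi and Nakamura (each not a Privy Counsellor).
Horvat and Dimitriou are each Leader of the House, so the next rule applies.
Horvat and Dimitriou both have date first returned to the chamber 1995-04-10, so the next rule applies.
Among Horvat and Dimitriou, by date of appointment to current office (earlier first): Horvat (13 Oct 2000) before Dimitriou (1 Apr 2004).
Among Ruiz, Kowalski, Takahashi and Nakamura, by parliamentary office: Ruiz and Kowalski (Deputy Speaker) before Takahashi and Nakamura (Committee Chair).
Ruiz and Kowalski both have date first returned to the chamber 2009-03-25, so the next rule applies.
Among Ruiz and Kowalski, by date of appointment to current office (earlier first): Ruiz (13 Apr 2013) before Kowalski (25 Jul 2014).
Takahashi and Nakamura both have date first returned to the chamber 2005-09-23, so the next rule applies.
Among Takahashi and Nakamura, by date of appointment to current office (earlier first): Takahashi (21 Apr 1996) before Nakamura (5 Nov 1999).
Full order: Horvat, Dimitriou, Ruiz, Kowalski, Takahashi, Nakamura.

Horvat, Dimitriou, Ruiz, Kowalski, Takahashi, Nakamura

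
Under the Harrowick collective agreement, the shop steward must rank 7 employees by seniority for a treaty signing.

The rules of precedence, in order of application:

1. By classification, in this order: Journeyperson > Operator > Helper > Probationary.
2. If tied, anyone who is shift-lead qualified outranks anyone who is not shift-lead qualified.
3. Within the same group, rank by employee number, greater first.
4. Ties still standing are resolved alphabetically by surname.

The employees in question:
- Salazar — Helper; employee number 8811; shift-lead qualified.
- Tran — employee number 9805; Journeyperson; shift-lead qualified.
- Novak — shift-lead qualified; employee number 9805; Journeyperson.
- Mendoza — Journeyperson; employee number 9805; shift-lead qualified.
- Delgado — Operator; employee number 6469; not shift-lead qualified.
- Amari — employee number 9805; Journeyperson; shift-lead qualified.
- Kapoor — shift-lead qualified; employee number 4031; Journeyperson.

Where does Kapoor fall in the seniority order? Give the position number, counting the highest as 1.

By classification: Amari, Mendoza, Novak, Tran and Kapoor (Journeyperson); then Delgado (Operator); then Salazar (Helper).
Amari, Mendoza, Novak, Tran and Kapoor are each shift-lead qualified, so the next rule applies.
Among Amari, Mendoza, Novak, Tran and Kapoor, by employee number (higher first): Amari, Mendoza, Novak and Tran (9805) before Kapoor (4031).
Among Amari, Mendoza, Novak and Tran, alphabetically by surname: Amari before Mendoza before Novak before Tran.
Order: Amari, Mendoza, Novak, Tran, Kapoor, Delgado, Salazar. So position 5.

5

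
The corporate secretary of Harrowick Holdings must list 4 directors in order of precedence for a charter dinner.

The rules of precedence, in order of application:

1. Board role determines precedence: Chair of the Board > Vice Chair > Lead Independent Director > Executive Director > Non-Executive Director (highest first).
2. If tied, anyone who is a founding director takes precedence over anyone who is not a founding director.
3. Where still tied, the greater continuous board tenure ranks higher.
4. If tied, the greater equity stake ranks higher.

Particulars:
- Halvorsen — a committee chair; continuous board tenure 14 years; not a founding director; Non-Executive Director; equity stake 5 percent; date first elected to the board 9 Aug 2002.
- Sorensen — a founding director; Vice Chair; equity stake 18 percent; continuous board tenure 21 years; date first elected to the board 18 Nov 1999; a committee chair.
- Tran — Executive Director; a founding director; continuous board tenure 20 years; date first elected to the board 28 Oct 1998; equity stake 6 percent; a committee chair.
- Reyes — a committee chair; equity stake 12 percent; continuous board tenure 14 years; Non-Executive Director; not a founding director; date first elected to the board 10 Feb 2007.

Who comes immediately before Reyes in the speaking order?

Tran

By board role: Sorensen (Vice Chair); then Tran (Executive Director); then Reyes and Halvorsen (Non-Executive Director).
Reyes and Halvorsen are each not a founding director, so the next rule applies.
Reyes and Halvorsen both have continuous board tenure 14 years, so the next rule applies.
Among Reyes and Halvorsen, by equity stake (higher first): Reyes (12 percent) before Halvorsen (5 percent).
Order: Sorensen, Tran, Reyes, Halvorsen.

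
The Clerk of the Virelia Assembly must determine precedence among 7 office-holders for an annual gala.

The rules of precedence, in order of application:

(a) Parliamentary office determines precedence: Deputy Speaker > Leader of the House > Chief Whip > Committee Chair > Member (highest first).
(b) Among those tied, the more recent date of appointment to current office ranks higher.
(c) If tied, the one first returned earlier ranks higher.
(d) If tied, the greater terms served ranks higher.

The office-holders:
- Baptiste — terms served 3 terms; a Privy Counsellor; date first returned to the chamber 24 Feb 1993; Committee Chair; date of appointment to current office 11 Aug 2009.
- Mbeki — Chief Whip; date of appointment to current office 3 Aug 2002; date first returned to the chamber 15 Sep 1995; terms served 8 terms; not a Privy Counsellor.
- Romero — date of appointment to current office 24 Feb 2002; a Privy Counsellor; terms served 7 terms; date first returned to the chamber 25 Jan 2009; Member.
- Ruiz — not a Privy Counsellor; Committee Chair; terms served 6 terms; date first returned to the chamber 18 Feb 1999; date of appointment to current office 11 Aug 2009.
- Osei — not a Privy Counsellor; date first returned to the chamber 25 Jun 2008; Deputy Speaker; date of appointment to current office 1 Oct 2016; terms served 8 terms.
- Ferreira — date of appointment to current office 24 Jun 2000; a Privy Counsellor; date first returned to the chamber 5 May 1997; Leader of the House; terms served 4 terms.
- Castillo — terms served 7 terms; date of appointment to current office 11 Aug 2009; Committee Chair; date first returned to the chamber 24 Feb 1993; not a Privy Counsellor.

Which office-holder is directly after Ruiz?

By parliamentary office: Osei (Deputy Speaker); then Ferreira (Leader of the House); then Mbeki (Chief Whip); then Castillo, Baptiste and Ruiz (Committee Chair); then Romero (Member).
Castillo, Baptiste and Ruiz all have date of appointment to current office 11 Aug 2009, so the next rule applies.
Among Castillo, Baptiste and Ruiz, by date first returned to the chamber (earlier first): Castillo and Baptiste (24 Feb 1993) before Ruiz (18 Feb 1999).
Among Castillo and Baptiste, by terms served (higher first): Castillo (7 terms) before Baptiste (3 terms).
Order: Osei, Ferreira, Mbeki, Castillo, Baptiste, Ruiz, Romero.

Romero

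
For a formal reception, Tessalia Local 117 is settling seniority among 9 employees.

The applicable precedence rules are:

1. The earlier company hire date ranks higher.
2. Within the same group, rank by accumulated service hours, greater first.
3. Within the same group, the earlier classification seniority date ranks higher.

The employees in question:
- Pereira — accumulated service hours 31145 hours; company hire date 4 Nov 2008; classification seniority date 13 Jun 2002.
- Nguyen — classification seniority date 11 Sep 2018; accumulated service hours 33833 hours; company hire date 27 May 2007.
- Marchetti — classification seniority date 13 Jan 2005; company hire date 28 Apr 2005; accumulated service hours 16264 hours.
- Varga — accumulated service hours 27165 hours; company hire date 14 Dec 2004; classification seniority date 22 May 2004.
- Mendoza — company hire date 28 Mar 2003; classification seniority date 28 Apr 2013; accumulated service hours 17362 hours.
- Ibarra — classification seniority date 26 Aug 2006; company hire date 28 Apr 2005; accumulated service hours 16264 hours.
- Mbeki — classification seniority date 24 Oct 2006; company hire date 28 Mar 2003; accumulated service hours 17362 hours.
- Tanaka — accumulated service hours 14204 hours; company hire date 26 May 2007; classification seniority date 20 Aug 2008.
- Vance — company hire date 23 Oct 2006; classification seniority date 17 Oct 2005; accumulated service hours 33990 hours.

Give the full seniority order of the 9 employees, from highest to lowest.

Mbeki, Mendoza, Varga, Marchetti, Ibarra, Vance, Tanaka, Nguyen, Pereira

By company hire date (earlier first): Mbeki and Mendoza (both 28 Mar 2003); then Varga (14 Dec 2004); then Marchetti and Ibarra (both 28 Apr 2005); then Vance (23 Oct 2006); then Tanaka (26 May 2007); then Nguyen (27 May 2007); then Pereira (4 Nov 2008).
Mbeki and Mendoza both have accumulated service hours 17362 hours, so the next rule applies.
Among Mbeki and Mendoza, by classification seniority date (earlier first): Mbeki (24 Oct 2006) before Mendoza (28 Apr 2013).
Marchetti and Ibarra both have accumulated service hours 16264 hours, so the next rule applies.
Among Marchetti and Ibarra, by classification seniority date (earlier first): Marchetti (13 Jan 2005) before Ibarra (26 Aug 2006).
Full order: Mbeki, Mendoza, Varga, Marchetti, Ibarra, Vance, Tanaka, Nguyen, Pereira.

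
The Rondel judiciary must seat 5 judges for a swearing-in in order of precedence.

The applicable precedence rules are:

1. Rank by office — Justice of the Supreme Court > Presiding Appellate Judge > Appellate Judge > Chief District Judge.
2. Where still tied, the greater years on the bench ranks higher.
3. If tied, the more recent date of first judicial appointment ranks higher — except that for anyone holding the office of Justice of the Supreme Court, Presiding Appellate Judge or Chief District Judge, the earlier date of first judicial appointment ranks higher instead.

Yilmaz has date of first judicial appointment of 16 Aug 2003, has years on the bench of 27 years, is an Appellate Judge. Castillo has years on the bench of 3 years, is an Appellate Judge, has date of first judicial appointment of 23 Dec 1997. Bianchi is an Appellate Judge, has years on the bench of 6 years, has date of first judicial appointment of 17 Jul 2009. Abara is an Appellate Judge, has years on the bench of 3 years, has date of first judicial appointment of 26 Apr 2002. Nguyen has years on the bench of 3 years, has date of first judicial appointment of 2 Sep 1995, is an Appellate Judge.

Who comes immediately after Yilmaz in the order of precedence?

By office: Yilmaz, Bianchi, Abara, Castillo and Nguyen (Appellate Judge).
Among Yilmaz, Bianchi, Abara, Castillo and Nguyen, by years on the bench (higher first): Yilmaz (27 years) before Bianchi (6 years) before Abara, Castillo and Nguyen (3 years).
Among Abara, Castillo and Nguyen, by date of first judicial appointment (later first): Abara (26 Apr 2002) before Castillo (23 Dec 1997) before Nguyen (2 Sep 1995).
Order: Yilmaz, Bianchi, Abara, Castillo, Nguyen.

Bianchi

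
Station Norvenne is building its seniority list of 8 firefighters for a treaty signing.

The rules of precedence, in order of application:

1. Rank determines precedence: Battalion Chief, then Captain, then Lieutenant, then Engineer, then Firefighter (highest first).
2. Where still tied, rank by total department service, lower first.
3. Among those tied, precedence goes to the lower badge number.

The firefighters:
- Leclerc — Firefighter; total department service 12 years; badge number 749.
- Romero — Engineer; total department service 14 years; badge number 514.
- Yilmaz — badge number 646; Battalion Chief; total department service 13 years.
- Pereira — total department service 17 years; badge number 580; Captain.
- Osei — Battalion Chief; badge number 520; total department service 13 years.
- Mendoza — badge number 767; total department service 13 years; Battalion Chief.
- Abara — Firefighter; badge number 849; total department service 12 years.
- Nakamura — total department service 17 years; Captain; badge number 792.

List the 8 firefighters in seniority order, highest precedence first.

Osei, Yilmaz, Mendoza, Pereira, Nakamura, Romero, Leclerc, Abara

By rank: Osei, Yilmaz and Mendoza (Battalion Chief); then Pereira and Nakamura (Captain); then Romero (Engineer); then Leclerc and Abara (Firefighter).
Osei, Yilmaz and Mendoza all have total department service 13 years, so the next rule applies.
Among Osei, Yilmaz and Mendoza, by badge number (lower first): Osei (520) before Yilmaz (646) before Mendoza (767).
Pereira and Nakamura both have total department service 17 years, so the next rule applies.
Among Pereira and Nakamura, by badge number (lower first): Pereira (580) before Nakamura (792).
Leclerc and Abara both have total department service 12 years, so the next rule applies.
Among Leclerc and Abara, by badge number (lower first): Leclerc (749) before Abara (849).
Full order: Osei, Yilmaz, Mendoza, Pereira, Nakamura, Romero, Leclerc, Abara.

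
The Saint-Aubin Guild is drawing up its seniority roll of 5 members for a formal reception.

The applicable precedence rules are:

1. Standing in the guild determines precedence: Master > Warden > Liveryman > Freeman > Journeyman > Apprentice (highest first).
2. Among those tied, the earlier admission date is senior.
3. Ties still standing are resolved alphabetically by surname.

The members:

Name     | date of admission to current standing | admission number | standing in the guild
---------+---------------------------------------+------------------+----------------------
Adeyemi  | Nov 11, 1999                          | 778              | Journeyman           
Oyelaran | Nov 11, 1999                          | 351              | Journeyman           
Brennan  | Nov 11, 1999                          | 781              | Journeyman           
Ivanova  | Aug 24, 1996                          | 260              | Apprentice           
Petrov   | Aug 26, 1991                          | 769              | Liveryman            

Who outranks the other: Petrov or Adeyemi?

Petrov

By standing in the guild: Petrov (Liveryman); then Adeyemi, Brennan and Oyelaran (Journeyman); then Ivanova (Apprentice).
Adeyemi, Brennan and Oyelaran all have date of admission to current standing Nov 11, 1999, so the next rule applies.
Among Adeyemi, Brennan and Oyelaran, alphabetically by surname: Adeyemi before Brennan before Oyelaran.
So Petrov takes precedence.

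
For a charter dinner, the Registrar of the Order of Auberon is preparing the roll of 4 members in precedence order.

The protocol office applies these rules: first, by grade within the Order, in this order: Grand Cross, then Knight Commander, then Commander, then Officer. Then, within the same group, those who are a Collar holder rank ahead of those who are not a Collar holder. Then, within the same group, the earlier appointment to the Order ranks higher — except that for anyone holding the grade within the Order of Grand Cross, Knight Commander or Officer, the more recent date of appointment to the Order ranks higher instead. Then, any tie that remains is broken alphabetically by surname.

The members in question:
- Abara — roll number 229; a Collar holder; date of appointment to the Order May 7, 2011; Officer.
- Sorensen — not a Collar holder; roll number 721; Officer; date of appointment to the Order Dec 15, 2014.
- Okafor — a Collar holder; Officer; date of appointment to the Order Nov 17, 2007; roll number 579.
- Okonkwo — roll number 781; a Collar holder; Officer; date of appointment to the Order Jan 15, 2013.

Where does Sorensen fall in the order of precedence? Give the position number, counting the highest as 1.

By grade within the Order: Okonkwo, Abara, Okafor and Sorensen (Officer).
Among Okonkwo, Abara, Okafor and Sorensen, a Collar holder before not a Collar holder: Okonkwo, Abara and Okafor (a Collar holder) before Sorensen (not a Collar holder).
Among Okonkwo, Abara and Okafor, by date of appointment to the Order (later first) (reversed rule for this group): Okonkwo (Jan 15, 2013) before Abara (May 7, 2011) before Okafor (Nov 17, 2007).
Order: Okonkwo, Abara, Okafor, Sorensen. So position 4.

4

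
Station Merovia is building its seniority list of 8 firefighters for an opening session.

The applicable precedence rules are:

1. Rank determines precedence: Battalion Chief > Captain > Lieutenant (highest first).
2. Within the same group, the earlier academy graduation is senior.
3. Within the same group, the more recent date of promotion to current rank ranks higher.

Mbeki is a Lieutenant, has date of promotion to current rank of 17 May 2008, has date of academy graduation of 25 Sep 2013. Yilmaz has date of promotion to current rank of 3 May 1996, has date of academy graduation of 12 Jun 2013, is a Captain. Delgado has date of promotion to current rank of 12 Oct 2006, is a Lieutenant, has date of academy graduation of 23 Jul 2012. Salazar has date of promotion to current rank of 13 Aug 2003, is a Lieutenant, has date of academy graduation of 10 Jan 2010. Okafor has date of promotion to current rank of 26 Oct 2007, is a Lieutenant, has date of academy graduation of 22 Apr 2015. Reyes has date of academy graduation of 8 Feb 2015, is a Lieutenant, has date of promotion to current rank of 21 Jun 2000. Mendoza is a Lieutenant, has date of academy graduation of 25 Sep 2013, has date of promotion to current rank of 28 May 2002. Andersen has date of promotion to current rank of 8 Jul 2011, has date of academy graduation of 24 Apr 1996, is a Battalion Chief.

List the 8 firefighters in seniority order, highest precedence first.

Andersen, Yilmaz, Salazar, Delgado, Mbeki, Mendoza, Reyes, Okafor

By rank: Andersen (Battalion Chief); then Yilmaz (Captain); then Salazar, Delgado, Mbeki, Mendoza, Reyes and Okafor (Lieutenant).
Among Salazar, Delgado, Mbeki, Mendoza, Reyes and Okafor, by date of academy graduation (earlier first): Salazar (10 Jan 2010) before Delgado (23 Jul 2012) before Mbeki and Mendoza (25 Sep 2013) before Reyes (8 Feb 2015) before Okafor (22 Apr 2015).
Among Mbeki and Mendoza, by date of promotion to current rank (later first): Mbeki (17 May 2008) before Mendoza (28 May 2002).
Full order: Andersen, Yilmaz, Salazar, Delgado, Mbeki, Mendoza, Reyes, Okafor.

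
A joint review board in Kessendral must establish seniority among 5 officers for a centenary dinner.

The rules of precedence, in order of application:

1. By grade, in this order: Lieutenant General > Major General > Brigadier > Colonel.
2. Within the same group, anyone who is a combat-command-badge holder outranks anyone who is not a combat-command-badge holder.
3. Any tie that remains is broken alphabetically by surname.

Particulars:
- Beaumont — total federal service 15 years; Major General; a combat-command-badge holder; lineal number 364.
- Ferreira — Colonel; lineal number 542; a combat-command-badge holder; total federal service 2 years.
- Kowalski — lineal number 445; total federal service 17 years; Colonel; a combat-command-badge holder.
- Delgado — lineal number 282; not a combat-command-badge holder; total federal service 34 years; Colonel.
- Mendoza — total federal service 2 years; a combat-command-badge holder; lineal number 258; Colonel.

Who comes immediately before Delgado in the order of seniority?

Mendoza

By grade: Beaumont (Major General); then Ferreira, Kowalski, Mendoza and Delgado (Colonel).
Among Ferreira, Kowalski, Mendoza and Delgado, a combat-command-badge holder before not a combat-command-badge holder: Ferreira, Kowalski and Mendoza (a combat-command-badge holder) before Delgado (not a combat-command-badge holder).
Among Ferreira, Kowalski and Mendoza, alphabetically by surname: Ferreira before Kowalski before Mendoza.
Order: Beaumont, Ferreira, Kowalski, Mendoza, Delgado.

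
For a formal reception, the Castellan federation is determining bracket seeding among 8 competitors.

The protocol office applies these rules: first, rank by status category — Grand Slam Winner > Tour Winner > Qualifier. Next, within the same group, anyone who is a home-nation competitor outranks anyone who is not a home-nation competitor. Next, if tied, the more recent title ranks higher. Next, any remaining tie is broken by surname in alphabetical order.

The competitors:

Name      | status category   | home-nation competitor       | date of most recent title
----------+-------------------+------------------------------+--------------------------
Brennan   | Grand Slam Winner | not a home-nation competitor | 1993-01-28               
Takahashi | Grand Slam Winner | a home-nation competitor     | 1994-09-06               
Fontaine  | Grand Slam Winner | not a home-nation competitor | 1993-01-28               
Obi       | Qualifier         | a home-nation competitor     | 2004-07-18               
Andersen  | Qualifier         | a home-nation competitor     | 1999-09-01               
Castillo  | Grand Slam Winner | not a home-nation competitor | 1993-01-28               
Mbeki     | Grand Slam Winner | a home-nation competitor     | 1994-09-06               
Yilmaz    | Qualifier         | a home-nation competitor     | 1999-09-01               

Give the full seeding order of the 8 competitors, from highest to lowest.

By status category: Mbeki, Takahashi, Brennan, Castillo and Fontaine (Grand Slam Winner); then Obi, Andersen and Yilmaz (Qualifier).
Among Mbeki, Takahashi, Brennan, Castillo and Fontaine, a home-nation competitor before not a home-nation competitor: Mbeki and Takahashi (a home-nation competitor) before Brennan, Castillo and Fontaine (not a home-nation competitor).
Mbeki and Takahashi both have date of most recent title 1994-09-06, so the next rule applies.
Among Mbeki and Takahashi, alphabetically by surname: Mbeki before Takahashi.
Brennan, Castillo and Fontaine all have date of most recent title 1993-01-28, so the next rule applies.
Among Brennan, Castillo and Fontaine, alphabetically by surname: Brennan before Castillo before Fontaine.
Obi, Andersen and Yilmaz are each a home-nation competitor, so the next rule applies.
Among Obi, Andersen and Yilmaz, by date of most recent title (later first): Obi (2004-07-18) before Andersen and Yilmaz (1999-09-01).
Among Andersen and Yilmaz, alphabetically by surname: Andersen before Yilmaz.
Full order: Mbeki, Takahashi, Brennan, Castillo, Fontaine, Obi, Andersen, Yilmaz.

Mbeki, Takahashi, Brennan, Castillo, Fontaine, Obi, Andersen, Yilmaz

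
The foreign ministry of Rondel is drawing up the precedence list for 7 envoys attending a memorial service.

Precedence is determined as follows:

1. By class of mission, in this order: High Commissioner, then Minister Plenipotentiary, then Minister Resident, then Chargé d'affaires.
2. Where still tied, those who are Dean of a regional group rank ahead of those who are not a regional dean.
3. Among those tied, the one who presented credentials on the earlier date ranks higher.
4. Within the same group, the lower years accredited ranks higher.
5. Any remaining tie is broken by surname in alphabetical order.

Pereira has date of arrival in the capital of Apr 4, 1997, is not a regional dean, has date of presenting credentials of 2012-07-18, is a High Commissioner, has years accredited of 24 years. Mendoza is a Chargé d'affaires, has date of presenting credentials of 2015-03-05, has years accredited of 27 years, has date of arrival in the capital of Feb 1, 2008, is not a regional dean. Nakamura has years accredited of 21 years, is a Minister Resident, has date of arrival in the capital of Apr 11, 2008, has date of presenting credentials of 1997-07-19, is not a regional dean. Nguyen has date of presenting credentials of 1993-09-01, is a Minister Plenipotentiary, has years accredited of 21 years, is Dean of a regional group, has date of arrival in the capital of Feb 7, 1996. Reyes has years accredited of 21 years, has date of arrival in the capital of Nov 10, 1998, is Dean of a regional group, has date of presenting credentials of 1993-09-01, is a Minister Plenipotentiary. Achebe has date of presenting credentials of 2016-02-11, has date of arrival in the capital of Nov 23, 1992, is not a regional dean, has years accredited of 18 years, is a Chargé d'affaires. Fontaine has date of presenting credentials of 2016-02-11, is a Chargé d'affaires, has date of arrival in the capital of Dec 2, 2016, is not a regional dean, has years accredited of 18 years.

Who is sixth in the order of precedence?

By class of mission: Pereira (High Commissioner); then Nguyen and Reyes (Minister Plenipotentiary); then Nakamura (Minister Resident); then Mendoza, Achebe and Fontaine (Chargé d'affaires).
Nguyen and Reyes are each Dean of a regional group, so the next rule applies.
Nguyen and Reyes both have date of presenting credentials 1993-09-01, so the next rule applies.
Nguyen and Reyes both have years accredited 21 years, so the next rule applies.
Among Nguyen and Reyes, alphabetically by surname: Nguyen before Reyes.
Mendoza, Achebe and Fontaine are each not a regional dean, so the next rule applies.
Among Mendoza, Achebe and Fontaine, by date of presenting credentials (earlier first): Mendoza (2015-03-05) before Achebe and Fontaine (2016-02-11).
Achebe and Fontaine both have years accredited 18 years, so the next rule applies.
Among Achebe and Fontaine, alphabetically by surname: Achebe before Fontaine.
Order: Pereira, Nguyen, Reyes, Nakamura, Mendoza, Achebe, Fontaine.

Achebe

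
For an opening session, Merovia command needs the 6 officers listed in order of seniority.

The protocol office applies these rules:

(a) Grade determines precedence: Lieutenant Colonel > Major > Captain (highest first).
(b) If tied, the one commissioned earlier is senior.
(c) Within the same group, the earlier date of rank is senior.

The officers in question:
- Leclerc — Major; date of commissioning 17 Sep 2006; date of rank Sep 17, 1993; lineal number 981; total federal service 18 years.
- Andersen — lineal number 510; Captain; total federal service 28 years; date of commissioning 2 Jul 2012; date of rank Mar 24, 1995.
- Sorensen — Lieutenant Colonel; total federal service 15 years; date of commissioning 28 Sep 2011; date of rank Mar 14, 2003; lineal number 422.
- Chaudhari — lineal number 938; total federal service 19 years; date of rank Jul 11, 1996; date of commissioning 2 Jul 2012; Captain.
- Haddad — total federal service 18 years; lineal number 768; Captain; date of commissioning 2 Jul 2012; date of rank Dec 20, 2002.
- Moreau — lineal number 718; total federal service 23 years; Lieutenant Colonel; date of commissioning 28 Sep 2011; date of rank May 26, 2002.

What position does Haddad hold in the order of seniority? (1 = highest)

By grade: Moreau and Sorensen (Lieutenant Colonel); then Leclerc (Major); then Andersen, Chaudhari and Haddad (Captain).
Moreau and Sorensen both have date of commissioning 28 Sep 2011, so the next rule applies.
Among Moreau and Sorensen, by date of rank (earlier first): Moreau (May 26, 2002) before Sorensen (Mar 14, 2003).
Andersen, Chaudhari and Haddad all have date of commissioning 2 Jul 2012, so the next rule applies.
Among Andersen, Chaudhari and Haddad, by date of rank (earlier first): Andersen (Mar 24, 1995) before Chaudhari (Jul 11, 1996) before Haddad (Dec 20, 2002).
Order: Moreau, Sorensen, Leclerc, Andersen, Chaudhari, Haddad. So position 6.

6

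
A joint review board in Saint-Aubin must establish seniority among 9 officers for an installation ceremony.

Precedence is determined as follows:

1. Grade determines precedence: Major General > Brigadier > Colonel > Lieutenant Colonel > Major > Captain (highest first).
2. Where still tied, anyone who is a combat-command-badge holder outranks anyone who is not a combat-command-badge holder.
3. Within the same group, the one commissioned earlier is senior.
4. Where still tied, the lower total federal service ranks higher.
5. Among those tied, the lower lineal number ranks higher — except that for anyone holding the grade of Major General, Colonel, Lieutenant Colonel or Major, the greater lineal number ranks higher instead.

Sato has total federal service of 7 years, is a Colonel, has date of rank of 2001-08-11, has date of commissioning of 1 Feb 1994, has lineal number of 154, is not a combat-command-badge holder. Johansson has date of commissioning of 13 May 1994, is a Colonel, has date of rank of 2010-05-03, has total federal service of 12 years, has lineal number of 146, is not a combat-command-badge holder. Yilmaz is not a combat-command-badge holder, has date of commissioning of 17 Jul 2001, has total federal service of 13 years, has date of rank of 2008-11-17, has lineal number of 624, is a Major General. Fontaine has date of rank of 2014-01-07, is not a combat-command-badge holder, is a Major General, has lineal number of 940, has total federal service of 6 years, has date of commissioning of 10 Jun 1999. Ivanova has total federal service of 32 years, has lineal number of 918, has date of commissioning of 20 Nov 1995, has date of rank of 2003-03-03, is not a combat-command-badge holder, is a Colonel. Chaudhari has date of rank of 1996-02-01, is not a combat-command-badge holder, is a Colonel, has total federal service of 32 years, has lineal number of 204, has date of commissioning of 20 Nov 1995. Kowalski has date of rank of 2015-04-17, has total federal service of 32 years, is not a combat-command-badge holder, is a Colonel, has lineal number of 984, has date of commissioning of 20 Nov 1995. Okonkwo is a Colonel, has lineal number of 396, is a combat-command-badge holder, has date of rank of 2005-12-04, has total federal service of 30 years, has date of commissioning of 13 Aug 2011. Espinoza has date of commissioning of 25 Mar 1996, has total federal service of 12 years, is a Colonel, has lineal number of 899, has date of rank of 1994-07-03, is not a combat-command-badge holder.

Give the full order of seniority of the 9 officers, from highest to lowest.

Fontaine, Yilmaz, Okonkwo, Sato, Johansson, Kowalski, Ivanova, Chaudhari, Espinoza

By grade: Fontaine and Yilmaz (Major General); then Okonkwo, Sato, Johansson, Kowalski, Ivanova, Chaudhari and Espinoza (Colonel).
Fontaine and Yilmaz are each not a combat-command-badge holder, so the next rule applies.
Among Fontaine and Yilmaz, by date of commissioning (earlier first): Fontaine (10 Jun 1999) before Yilmaz (17 Jul 2001).
Among Okonkwo, Sato, Johansson, Kowalski, Ivanova, Chaudhari and Espinoza, a combat-command-badge holder before not a combat-command-badge holder: Okonkwo (a combat-command-badge holder) before Sato, Johansson, Kowalski, Ivanova, Chaudhari and Espinoza (not a combat-command-badge holder).
Among Sato, Johansson, Kowalski, Ivanova, Chaudhari and Espinoza, by date of commissioning (earlier first): Sato (1 Feb 1994) before Johansson (13 May 1994) before Kowalski, Ivanova and Chaudhari (20 Nov 1995) before Espinoza (25 Mar 1996).
Kowalski, Ivanova and Chaudhari all have total federal service 32 years, so the next rule applies.
Among Kowalski, Ivanova and Chaudhari, by lineal number (higher first) (reversed rule for this group): Kowalski (984) before Ivanova (918) before Chaudhari (204).
Full order: Fontaine, Yilmaz, Okonkwo, Sato, Johansson, Kowalski, Ivanova, Chaudhari, Espinoza.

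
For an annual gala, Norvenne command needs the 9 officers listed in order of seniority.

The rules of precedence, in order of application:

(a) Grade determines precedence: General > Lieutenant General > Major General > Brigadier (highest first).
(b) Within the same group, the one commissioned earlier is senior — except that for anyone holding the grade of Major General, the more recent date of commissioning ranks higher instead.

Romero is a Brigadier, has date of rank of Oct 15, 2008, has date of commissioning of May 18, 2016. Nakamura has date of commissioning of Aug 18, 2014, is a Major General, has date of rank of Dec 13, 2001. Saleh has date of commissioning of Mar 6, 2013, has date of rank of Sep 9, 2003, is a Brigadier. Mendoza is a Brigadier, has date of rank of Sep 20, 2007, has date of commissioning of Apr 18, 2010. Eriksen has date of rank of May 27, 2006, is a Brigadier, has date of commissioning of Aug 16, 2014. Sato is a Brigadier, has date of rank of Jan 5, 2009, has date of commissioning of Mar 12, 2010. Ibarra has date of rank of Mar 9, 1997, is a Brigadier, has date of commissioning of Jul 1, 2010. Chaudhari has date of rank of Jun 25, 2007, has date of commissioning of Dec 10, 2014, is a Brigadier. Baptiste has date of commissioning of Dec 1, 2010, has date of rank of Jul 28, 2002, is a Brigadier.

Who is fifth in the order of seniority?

By grade: Nakamura (Major General); then Sato, Mendoza, Ibarra, Baptiste, Saleh, Eriksen, Chaudhari and Romero (Brigadier).
Among Sato, Mendoza, Ibarra, Baptiste, Saleh, Eriksen, Chaudhari and Romero, by date of commissioning (earlier first): Sato (Mar 12, 2010) before Mendoza (Apr 18, 2010) before Ibarra (Jul 1, 2010) before Baptiste (Dec 1, 2010) before Saleh (Mar 6, 2013) before Eriksen (Aug 16, 2014) before Chaudhari (Dec 10, 2014) before Romero (May 18, 2016).
Order: Nakamura, Sato, Mendoza, Ibarra, Baptiste, Saleh, Eriksen, Chaudhari, Romero.

Baptiste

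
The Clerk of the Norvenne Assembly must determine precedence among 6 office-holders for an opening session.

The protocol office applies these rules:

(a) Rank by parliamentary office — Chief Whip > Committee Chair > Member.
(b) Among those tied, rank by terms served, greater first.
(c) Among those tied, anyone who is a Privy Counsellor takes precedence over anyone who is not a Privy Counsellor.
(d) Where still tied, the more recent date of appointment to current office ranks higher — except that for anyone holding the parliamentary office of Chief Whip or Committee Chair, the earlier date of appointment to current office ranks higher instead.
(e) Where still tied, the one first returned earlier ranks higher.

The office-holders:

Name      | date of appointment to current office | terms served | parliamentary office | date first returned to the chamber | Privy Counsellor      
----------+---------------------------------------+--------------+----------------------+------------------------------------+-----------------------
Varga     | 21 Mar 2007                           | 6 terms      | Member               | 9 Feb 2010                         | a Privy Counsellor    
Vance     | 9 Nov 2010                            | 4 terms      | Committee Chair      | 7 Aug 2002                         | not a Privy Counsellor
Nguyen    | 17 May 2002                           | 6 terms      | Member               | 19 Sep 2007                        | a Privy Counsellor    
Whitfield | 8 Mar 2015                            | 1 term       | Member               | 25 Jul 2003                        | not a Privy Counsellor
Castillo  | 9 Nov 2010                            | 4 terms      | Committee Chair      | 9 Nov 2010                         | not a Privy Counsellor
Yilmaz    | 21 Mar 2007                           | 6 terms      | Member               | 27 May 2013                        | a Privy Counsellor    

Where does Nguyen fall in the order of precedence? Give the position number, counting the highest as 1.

5

By parliamentary office: Vance and Castillo (Committee Chair); then Varga, Yilmaz, Nguyen and Whitfield (Member).
Vance and Castillo both have terms served 4 terms, so the next rule applies.
Vance and Castillo are each not a Privy Counsellor, so the next rule applies.
Vance and Castillo both have date of appointment to current office 9 Nov 2010, so the next rule applies.
Among Vance and Castillo, by date first returned to the chamber (earlier first): Vance (7 Aug 2002) before Castillo (9 Nov 2010).
Among Varga, Yilmaz, Nguyen and Whitfield, by terms served (higher first): Varga, Yilmaz and Nguyen (6 terms) before Whitfield (1 term).
Varga, Yilmaz and Nguyen are each a Privy Counsellor, so the next rule applies.
Among Varga, Yilmaz and Nguyen, by date of appointment to current office (later first): Varga and Yilmaz (21 Mar 2007) before Nguyen (17 May 2002).
Among Varga and Yilmaz, by date first returned to the chamber (earlier first): Varga (9 Feb 2010) before Yilmaz (27 May 2013).
Order: Vance, Castillo, Varga, Yilmaz, Nguyen, Whitfield. So position 5.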